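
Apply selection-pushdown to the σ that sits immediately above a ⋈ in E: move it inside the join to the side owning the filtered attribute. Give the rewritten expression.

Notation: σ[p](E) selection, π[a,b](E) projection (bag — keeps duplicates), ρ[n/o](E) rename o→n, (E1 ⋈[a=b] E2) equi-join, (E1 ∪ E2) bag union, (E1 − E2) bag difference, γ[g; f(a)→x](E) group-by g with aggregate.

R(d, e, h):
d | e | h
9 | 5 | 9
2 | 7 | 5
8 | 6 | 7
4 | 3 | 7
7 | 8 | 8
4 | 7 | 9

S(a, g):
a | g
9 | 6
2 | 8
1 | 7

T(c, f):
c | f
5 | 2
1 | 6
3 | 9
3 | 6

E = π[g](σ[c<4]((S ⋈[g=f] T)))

σ filters on c, owned by the right side.
E' = π[g]((S ⋈[g=f] σ[c<4](T)))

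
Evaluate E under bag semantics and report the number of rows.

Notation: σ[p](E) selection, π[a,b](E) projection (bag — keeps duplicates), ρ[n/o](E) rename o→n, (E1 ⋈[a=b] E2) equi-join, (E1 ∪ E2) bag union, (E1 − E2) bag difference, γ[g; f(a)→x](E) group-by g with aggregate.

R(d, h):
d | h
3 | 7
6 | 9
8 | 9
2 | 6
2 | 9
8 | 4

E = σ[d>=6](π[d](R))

Per-node cardinality:
  R → 6
  π[d](R) → 6
  σ[d>=6](π[d](R)) → 3

|E| = 3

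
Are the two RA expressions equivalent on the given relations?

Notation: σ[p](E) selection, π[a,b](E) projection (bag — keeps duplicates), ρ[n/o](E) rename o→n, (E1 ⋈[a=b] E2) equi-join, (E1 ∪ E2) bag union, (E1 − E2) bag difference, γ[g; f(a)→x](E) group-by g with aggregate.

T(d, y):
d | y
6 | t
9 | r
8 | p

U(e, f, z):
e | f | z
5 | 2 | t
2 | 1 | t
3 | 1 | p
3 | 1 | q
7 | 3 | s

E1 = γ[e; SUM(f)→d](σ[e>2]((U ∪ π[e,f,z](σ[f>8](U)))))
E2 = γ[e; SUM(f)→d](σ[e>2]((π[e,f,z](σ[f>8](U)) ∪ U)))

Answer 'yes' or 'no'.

E1 per-node cardinality:
  U → 5
  U → 5
  σ[f>8](U) → 0
  π[e,f,z](σ[f>8](U)) → 0
  (U ∪ π[e,f,z](σ[f>8](U))) → 5
  σ[e>2]((U ∪ π[e,f,z](σ[f>8](U)))) → 4
  γ[e; SUM(f)→d](σ[e>2]((U ∪ π[e,f,z](σ[f>8](U))))) → 3
E2 per-node cardinality:
  U → 5
  σ[f>8](U) → 0
  π[e,f,z](σ[f>8](U)) → 0
  U → 5
  (π[e,f,z](σ[f>8](U)) ∪ U) → 5
  σ[e>2]((π[e,f,z](σ[f>8](U)) ∪ U)) → 4
  γ[e; SUM(f)→d](σ[e>2]((π[e,f,z](σ[f>8](U)) ∪ U))) → 3

E1 and E2 produce the same multiset:
e | d
3 | 2
5 | 2
7 | 3

yes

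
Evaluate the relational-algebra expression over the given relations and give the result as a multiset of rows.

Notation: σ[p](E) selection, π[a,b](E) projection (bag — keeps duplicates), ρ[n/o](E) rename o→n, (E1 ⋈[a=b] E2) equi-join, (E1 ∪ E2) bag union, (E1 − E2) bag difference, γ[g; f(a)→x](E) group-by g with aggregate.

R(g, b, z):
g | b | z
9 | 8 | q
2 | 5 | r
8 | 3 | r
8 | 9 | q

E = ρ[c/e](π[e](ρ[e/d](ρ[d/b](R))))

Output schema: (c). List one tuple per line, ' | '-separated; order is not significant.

Row counts bottom-up:
  R → 4
  ρ[d/b](R) → 4
  ρ[e/d](ρ[d/b](R)) → 4
  π[e](ρ[e/d](ρ[d/b](R))) → 4
  ρ[c/e](π[e](ρ[e/d](ρ[d/b](R)))) → 4

== RESULT ==
c
3
5
8
9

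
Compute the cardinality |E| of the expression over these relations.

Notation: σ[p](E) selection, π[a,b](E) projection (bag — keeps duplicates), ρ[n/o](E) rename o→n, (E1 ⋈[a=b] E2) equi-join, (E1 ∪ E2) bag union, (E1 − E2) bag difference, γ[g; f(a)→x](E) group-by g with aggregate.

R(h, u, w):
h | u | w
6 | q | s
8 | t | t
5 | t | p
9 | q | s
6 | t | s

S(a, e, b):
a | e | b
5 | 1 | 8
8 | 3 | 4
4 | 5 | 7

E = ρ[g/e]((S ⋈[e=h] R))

Row counts bottom-up:
  S → 3
  R → 5
  (S ⋈[e=h] R) → 1
  ρ[g/e]((S ⋈[e=h] R)) → 1

|E| = 1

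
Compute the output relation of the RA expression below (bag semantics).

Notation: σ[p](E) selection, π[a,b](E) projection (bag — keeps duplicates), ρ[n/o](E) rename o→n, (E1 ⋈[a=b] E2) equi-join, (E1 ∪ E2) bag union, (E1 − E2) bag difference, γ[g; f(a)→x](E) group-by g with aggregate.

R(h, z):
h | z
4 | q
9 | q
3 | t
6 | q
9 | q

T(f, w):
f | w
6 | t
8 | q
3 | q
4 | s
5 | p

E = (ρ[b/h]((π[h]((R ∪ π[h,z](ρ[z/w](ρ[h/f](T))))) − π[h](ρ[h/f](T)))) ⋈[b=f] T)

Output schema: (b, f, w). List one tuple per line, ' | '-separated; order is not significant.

Subexpression sizes:
  R → 5
  T → 5
  ρ[h/f](T) → 5
  ρ[z/w](ρ[h/f](T)) → 5
  π[h,z](ρ[z/w](ρ[h/f](T))) → 5
  (R ∪ π[h,z](ρ[z/w](ρ[h/f](T)))) → 10
  π[h]((R ∪ π[h,z](ρ[z/w](ρ[h/f](T))))) → 10
  T → 5
  ρ[h/f](T) → 5
  π[h](ρ[h/f](T)) → 5
  (π[h]((R ∪ π[h,z](ρ[z/w](ρ[h/f](T))))) − π[h](ρ[h/f](T))) → 5
  ρ[b/h]((π[h]((R ∪ π[h,z](ρ[z/w](ρ[h/f](T))))) − π[h](ρ[h/f](T)))) → 5
  T → 5
  (ρ[b/h]((π[h]((R ∪ π[h,z](ρ[z/w](ρ[h/f](T))))) − π[h](ρ[h/f](T)))) ⋈[b=f] T) → 3

== RESULT ==
b | f | w
3 | 3 | q
4 | 4 | s
6 | 6 | t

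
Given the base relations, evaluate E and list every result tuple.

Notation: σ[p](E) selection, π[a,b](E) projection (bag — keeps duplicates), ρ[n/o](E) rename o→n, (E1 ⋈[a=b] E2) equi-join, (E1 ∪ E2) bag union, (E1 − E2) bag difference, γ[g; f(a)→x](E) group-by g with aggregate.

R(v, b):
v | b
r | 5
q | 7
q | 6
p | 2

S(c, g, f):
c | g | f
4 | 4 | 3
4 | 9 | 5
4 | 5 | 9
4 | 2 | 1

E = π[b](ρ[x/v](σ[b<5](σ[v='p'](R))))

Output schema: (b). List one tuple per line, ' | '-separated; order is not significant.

Row counts bottom-up:
  R → 4
  σ[v='p'](R) → 1
  σ[b<5](σ[v='p'](R)) → 1
  ρ[x/v](σ[b<5](σ[v='p'](R))) → 1
  π[b](ρ[x/v](σ[b<5](σ[v='p'](R)))) → 1

== RESULT ==
b
2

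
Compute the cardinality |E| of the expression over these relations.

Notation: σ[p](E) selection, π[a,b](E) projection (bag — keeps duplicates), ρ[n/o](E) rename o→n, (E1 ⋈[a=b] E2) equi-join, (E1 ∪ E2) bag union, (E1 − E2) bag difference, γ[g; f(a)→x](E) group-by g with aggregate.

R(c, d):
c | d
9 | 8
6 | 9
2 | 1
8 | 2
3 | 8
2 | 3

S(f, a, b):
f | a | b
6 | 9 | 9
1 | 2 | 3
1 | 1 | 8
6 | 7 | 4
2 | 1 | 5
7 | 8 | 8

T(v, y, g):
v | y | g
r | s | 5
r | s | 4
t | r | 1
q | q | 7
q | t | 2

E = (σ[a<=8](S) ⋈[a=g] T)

Per-node cardinality:
  S → 6
  σ[a<=8](S) → 5
  T → 5
  (σ[a<=8](S) ⋈[a=g] T) → 4

|E| = 4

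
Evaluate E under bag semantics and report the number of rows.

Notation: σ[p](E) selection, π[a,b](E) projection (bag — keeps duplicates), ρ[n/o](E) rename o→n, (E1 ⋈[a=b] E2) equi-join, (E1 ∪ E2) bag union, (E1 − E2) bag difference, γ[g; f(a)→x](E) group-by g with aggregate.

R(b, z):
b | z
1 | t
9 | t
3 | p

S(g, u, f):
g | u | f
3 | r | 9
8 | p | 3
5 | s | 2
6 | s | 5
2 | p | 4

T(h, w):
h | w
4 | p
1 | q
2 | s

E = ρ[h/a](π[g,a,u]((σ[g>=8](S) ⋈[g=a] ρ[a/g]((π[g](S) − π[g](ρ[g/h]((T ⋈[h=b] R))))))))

Stepwise |·|:
  S → 5
  σ[g>=8](S) → 1
  S → 5
  π[g](S) → 5
  T → 3
  R → 3
  (T ⋈[h=b] R) → 1
  ρ[g/h]((T ⋈[h=b] R)) → 1
  π[g](ρ[g/h]((T ⋈[h=b] R))) → 1
  (π[g](S) − π[g](ρ[g/h]((T ⋈[h=b] R)))) → 5
  ρ[a/g]((π[g](S) − π[g](ρ[g/h]((T ⋈[h=b] R))))) → 5
  (σ[g>=8](S) ⋈[g=a] ρ[a/g]((π[g](S) − π[g](ρ[g/h]((T ⋈[h=b] R)))))) → 1
  π[g,a,u]((σ[g>=8](S) ⋈[g=a] ρ[a/g]((π[g](S) − π[g](ρ[g/h]((T ⋈[h=b] R))))))) → 1
  ρ[h/a](π[g,a,u]((σ[g>=8](S) ⋈[g=a] ρ[a/g]((π[g](S) − π[g](ρ[g/h]((T ⋈[h=b] R)))))))) → 1

|E| = 1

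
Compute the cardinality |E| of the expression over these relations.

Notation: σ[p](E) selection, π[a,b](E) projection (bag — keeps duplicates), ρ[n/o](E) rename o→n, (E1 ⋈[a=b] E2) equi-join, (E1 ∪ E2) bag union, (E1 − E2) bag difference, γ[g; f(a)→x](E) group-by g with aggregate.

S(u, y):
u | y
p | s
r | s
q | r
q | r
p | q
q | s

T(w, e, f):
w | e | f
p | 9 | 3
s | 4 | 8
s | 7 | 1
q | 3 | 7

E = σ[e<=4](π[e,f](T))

Row counts bottom-up:
  T → 4
  π[e,f](T) → 4
  σ[e<=4](π[e,f](T)) → 2

|E| = 2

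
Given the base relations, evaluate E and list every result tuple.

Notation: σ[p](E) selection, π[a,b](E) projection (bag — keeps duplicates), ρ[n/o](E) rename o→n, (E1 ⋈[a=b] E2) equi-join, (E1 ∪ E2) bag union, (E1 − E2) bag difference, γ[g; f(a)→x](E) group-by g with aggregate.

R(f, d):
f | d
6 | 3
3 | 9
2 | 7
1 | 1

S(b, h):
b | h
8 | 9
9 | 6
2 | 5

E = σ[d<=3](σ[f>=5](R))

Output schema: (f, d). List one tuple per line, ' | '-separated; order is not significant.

Per-node cardinality:
  R → 4
  σ[f>=5](R) → 1
  σ[d<=3](σ[f>=5](R)) → 1

== RESULT ==
f | d
6 | 3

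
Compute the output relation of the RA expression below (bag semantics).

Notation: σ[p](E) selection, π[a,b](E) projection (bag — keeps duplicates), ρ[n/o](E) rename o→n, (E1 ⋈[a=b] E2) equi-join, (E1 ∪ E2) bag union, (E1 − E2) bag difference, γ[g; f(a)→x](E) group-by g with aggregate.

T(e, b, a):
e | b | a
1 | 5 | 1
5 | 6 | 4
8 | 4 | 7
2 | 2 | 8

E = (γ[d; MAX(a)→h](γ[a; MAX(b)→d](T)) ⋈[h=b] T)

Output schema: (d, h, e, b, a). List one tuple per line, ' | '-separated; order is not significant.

Subexpression sizes:
  T → 4
  γ[a; MAX(b)→d](T) → 4
  γ[d; MAX(a)→h](γ[a; MAX(b)→d](T)) → 4
  T → 4
  (γ[d; MAX(a)→h](γ[a; MAX(b)→d](T)) ⋈[h=b] T) → 1

== RESULT ==
d | h | e | b | a
6 | 4 | 8 | 4 | 7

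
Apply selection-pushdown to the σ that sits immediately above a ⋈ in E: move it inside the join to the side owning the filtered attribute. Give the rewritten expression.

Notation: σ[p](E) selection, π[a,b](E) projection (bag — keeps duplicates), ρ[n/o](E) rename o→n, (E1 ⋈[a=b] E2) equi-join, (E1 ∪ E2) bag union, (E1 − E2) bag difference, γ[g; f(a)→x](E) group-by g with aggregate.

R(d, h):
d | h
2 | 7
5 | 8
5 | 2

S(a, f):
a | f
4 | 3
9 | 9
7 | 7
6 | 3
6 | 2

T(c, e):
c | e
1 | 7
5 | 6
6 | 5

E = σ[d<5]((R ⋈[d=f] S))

σ filters on d, owned by the left side.
E' = (σ[d<5](R) ⋈[d=f] S)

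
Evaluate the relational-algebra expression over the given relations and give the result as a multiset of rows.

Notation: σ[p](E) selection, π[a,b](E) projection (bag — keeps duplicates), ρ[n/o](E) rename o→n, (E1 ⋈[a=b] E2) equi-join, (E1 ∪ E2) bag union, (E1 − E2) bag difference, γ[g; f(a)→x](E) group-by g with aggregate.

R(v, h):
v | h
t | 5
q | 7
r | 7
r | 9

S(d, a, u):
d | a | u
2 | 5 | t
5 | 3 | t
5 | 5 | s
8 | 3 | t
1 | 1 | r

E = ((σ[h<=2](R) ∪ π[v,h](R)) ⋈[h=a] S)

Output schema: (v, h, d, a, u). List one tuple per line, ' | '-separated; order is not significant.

Per-node cardinality:
  R → 4
  σ[h<=2](R) → 0
  R → 4
  π[v,h](R) → 4
  (σ[h<=2](R) ∪ π[v,h](R)) → 4
  S → 5
  ((σ[h<=2](R) ∪ π[v,h](R)) ⋈[h=a] S) → 2

== RESULT ==
v | h | d | a | u
t | 5 | 2 | 5 | t
t | 5 | 5 | 5 | s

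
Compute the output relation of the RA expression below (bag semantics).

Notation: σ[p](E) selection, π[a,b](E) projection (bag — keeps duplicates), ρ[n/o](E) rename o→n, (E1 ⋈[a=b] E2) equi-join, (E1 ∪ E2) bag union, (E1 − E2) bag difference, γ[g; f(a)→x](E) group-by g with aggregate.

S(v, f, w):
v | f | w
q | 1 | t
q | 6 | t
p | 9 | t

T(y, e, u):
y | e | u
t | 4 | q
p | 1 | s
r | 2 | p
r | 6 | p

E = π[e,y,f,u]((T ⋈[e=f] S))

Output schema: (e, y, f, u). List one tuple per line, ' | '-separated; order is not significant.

Stepwise |·|:
  T → 4
  S → 3
  (T ⋈[e=f] S) → 2
  π[e,y,f,u]((T ⋈[e=f] S)) → 2

== RESULT ==
e | y | f | u
1 | p | 1 | s
6 | r | 6 | p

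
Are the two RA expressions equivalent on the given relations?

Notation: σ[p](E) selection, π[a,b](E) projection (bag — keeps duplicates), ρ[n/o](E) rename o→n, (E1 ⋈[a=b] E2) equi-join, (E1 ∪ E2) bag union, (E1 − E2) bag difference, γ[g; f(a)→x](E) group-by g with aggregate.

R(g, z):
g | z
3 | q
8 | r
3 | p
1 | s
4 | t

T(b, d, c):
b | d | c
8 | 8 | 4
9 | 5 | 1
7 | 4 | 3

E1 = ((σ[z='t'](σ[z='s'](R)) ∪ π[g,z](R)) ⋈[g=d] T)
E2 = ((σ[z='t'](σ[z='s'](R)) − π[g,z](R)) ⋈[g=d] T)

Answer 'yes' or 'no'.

E1 row counts bottom-up:
  R → 5
  σ[z='s'](R) → 1
  σ[z='t'](σ[z='s'](R)) → 0
  R → 5
  π[g,z](R) → 5
  (σ[z='t'](σ[z='s'](R)) ∪ π[g,z](R)) → 5
  T → 3
  ((σ[z='t'](σ[z='s'](R)) ∪ π[g,z](R)) ⋈[g=d] T) → 2
E2 row counts bottom-up:
  R → 5
  σ[z='s'](R) → 1
  σ[z='t'](σ[z='s'](R)) → 0
  R → 5
  π[g,z](R) → 5
  (σ[z='t'](σ[z='s'](R)) − π[g,z](R)) → 0
  T → 3
  ((σ[z='t'](σ[z='s'](R)) − π[g,z](R)) ⋈[g=d] T) → 0

E1 result:
g | z | b | d | c
4 | t | 7 | 4 | 3
8 | r | 8 | 8 | 4
E2 result:
g | z | b | d | c
(0 rows)
Witness: (8, 'r', 8, 8, 4) appears 1× in E1 but 0× in E2.

no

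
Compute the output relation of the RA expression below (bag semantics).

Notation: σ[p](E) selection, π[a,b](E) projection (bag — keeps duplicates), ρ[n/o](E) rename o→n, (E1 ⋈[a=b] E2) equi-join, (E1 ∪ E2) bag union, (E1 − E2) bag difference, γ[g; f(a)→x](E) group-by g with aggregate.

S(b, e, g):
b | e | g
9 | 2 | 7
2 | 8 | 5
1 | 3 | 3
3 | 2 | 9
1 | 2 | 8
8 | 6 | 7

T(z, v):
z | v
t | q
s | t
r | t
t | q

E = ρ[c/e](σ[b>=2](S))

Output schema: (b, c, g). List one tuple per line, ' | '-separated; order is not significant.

Per-node cardinality:
  S → 6
  σ[b>=2](S) → 4
  ρ[c/e](σ[b>=2](S)) → 4

== RESULT ==
b | c | g
2 | 8 | 5
3 | 2 | 9
8 | 6 | 7
9 | 2 | 7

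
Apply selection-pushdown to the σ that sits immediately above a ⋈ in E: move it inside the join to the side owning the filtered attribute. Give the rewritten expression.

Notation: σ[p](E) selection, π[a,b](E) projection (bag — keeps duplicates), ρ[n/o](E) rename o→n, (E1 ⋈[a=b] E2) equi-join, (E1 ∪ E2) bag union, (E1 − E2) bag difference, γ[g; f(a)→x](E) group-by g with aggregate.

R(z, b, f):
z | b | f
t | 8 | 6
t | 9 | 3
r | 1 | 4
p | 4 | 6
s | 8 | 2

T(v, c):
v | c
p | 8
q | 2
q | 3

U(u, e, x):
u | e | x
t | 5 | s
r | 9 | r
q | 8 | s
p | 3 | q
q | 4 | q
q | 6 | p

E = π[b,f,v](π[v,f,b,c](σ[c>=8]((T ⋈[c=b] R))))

σ filters on c, owned by the left side.
E' = π[b,f,v](π[v,f,b,c]((σ[c>=8](T) ⋈[c=b] R)))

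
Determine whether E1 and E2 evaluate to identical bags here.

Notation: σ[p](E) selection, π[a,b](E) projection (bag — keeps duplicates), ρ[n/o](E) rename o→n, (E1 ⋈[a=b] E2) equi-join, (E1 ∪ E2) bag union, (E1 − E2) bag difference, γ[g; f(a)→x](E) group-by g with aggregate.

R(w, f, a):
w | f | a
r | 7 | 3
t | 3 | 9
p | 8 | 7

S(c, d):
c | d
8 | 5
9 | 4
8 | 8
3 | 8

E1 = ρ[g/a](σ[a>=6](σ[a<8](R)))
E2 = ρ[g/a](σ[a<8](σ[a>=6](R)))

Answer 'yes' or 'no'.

E1 row counts bottom-up:
  R → 3
  σ[a<8](R) → 2
  σ[a>=6](σ[a<8](R)) → 1
  ρ[g/a](σ[a>=6](σ[a<8](R))) → 1
E2 row counts bottom-up:
  R → 3
  σ[a>=6](R) → 2
  σ[a<8](σ[a>=6](R)) → 1
  ρ[g/a](σ[a<8](σ[a>=6](R))) → 1

E1 and E2 produce the same multiset:
w | f | g
p | 8 | 7

yes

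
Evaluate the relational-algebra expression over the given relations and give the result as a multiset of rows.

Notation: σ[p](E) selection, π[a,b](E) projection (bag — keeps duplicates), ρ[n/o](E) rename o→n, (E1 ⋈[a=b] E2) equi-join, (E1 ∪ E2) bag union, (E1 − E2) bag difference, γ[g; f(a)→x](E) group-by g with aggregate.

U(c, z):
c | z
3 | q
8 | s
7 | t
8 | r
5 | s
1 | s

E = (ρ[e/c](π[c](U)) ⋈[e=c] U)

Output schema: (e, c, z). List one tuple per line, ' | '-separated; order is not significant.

Subexpression sizes:
  U → 6
  π[c](U) → 6
  ρ[e/c](π[c](U)) → 6
  U → 6
  (ρ[e/c](π[c](U)) ⋈[e=c] U) → 8

== RESULT ==
e | c | z
1 | 1 | s
3 | 3 | q
5 | 5 | s
7 | 7 | t
8 | 8 | r
8 | 8 | r
8 | 8 | s
8 | 8 | s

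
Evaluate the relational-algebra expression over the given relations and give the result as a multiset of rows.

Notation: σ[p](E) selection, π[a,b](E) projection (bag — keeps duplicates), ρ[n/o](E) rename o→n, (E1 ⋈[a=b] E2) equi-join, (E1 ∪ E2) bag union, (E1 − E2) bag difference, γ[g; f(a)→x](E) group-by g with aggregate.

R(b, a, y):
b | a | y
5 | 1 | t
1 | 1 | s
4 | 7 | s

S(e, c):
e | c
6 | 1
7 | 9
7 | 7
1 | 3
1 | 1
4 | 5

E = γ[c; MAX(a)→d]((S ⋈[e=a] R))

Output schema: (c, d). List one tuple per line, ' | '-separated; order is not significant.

Subexpression sizes:
  S → 6
  R → 3
  (S ⋈[e=a] R) → 6
  γ[c; MAX(a)→d]((S ⋈[e=a] R)) → 4

== RESULT ==
c | d
1 | 1
3 | 1
7 | 7
9 | 7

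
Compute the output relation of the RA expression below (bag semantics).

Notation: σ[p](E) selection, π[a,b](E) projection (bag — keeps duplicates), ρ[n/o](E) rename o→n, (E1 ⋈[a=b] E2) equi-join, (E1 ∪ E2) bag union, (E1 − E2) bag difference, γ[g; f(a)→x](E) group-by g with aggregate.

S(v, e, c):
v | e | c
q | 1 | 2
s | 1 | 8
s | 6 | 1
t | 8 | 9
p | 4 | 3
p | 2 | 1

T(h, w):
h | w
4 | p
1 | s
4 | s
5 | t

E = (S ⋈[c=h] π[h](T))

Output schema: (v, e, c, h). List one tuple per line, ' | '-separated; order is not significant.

Row counts bottom-up:
  S → 6
  T → 4
  π[h](T) → 4
  (S ⋈[c=h] π[h](T)) → 2

== RESULT ==
v | e | c | h
p | 2 | 1 | 1
s | 6 | 1 | 1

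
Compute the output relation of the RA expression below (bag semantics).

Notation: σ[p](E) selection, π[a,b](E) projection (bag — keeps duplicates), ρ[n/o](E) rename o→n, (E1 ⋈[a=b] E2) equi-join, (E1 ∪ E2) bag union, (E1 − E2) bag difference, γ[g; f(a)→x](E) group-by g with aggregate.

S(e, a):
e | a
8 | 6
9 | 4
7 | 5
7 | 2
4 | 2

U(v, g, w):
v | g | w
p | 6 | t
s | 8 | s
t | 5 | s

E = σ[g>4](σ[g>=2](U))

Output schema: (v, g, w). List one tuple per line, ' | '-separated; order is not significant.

Per-node cardinality:
  U → 3
  σ[g>=2](U) → 3
  σ[g>4](σ[g>=2](U)) → 3

== RESULT ==
v | g | w
p | 6 | t
s | 8 | s
t | 5 | s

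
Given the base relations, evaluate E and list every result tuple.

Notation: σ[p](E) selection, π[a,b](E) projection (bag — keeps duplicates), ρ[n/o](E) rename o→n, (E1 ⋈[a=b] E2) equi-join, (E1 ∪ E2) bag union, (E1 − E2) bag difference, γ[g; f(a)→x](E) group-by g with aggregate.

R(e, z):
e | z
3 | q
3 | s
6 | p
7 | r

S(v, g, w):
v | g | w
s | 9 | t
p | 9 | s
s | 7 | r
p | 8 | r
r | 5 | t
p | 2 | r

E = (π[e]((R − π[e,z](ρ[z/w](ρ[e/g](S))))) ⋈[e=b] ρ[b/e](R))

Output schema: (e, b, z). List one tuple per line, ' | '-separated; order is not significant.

Per-node cardinality:
  R → 4
  S → 6
  ρ[e/g](S) → 6
  ρ[z/w](ρ[e/g](S)) → 6
  π[e,z](ρ[z/w](ρ[e/g](S))) → 6
  (R − π[e,z](ρ[z/w](ρ[e/g](S)))) → 3
  π[e]((R − π[e,z](ρ[z/w](ρ[e/g](S))))) → 3
  R → 4
  ρ[b/e](R) → 4
  (π[e]((R − π[e,z](ρ[z/w](ρ[e/g](S))))) ⋈[e=b] ρ[b/e](R)) → 5

== RESULT ==
e | b | z
3 | 3 | q
3 | 3 | q
3 | 3 | s
3 | 3 | s
6 | 6 | p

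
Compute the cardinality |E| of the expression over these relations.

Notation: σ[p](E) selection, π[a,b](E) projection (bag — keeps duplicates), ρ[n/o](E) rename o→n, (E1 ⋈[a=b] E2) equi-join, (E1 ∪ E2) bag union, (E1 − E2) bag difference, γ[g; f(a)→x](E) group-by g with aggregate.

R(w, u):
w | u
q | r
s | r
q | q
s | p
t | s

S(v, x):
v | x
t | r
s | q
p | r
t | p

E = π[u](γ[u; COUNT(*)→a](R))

Row counts bottom-up:
  R → 5
  γ[u; COUNT(*)→a](R) → 4
  π[u](γ[u; COUNT(*)→a](R)) → 4

|E| = 4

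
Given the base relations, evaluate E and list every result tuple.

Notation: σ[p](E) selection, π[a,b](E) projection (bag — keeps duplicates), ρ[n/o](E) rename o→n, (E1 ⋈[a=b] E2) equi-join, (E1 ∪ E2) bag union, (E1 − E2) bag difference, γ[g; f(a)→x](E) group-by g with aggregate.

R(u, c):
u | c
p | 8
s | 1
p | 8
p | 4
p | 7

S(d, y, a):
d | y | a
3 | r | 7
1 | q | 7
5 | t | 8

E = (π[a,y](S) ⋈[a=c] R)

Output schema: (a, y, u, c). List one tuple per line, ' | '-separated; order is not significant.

Stepwise |·|:
  S → 3
  π[a,y](S) → 3
  R → 5
  (π[a,y](S) ⋈[a=c] R) → 4

== RESULT ==
a | y | u | c
7 | q | p | 7
7 | r | p | 7
8 | t | p | 8
8 | t | p | 8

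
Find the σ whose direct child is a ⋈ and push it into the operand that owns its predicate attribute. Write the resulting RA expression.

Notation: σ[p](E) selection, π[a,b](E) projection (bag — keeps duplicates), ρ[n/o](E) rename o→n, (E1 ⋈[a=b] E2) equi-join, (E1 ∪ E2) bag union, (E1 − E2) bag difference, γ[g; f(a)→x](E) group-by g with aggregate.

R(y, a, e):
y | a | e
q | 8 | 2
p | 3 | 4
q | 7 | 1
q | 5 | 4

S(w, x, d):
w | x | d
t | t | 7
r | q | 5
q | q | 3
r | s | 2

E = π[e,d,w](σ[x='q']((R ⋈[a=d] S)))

σ filters on x, owned by the right side.
E' = π[e,d,w]((R ⋈[a=d] σ[x='q'](S)))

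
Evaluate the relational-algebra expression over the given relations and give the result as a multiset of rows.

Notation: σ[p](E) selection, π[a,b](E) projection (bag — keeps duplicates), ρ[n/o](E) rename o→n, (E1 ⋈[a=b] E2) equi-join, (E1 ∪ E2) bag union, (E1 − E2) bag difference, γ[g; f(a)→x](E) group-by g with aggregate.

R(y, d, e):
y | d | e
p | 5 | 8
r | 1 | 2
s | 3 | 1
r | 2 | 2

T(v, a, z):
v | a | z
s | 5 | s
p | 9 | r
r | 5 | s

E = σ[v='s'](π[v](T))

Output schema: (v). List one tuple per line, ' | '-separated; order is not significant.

Subexpression sizes:
  T → 3
  π[v](T) → 3
  σ[v='s'](π[v](T)) → 1

== RESULT ==
v
s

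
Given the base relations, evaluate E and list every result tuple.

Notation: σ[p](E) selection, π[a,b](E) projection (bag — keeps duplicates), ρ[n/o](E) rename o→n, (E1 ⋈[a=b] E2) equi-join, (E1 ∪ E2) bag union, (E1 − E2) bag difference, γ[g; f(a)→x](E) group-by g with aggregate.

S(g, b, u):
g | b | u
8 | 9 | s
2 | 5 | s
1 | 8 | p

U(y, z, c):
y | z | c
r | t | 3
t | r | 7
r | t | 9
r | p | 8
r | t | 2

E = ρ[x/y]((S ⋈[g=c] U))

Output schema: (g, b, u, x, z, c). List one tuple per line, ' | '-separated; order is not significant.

Stepwise |·|:
  S → 3
  U → 5
  (S ⋈[g=c] U) → 2
  ρ[x/y]((S ⋈[g=c] U)) → 2

== RESULT ==
g | b | u | x | z | c
2 | 5 | s | r | t | 2
8 | 9 | s | r | p | 8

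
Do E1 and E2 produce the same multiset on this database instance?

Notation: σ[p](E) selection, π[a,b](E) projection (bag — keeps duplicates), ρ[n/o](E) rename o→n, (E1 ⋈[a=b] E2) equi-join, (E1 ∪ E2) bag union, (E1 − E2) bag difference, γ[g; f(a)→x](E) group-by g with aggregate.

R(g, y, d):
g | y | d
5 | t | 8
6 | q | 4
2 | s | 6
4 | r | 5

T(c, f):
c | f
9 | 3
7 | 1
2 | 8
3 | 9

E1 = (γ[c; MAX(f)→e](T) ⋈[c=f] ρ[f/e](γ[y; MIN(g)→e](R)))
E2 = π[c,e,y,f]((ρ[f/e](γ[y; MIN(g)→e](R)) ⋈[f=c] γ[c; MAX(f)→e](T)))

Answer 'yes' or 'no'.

E1 row counts bottom-up:
  T → 4
  γ[c; MAX(f)→e](T) → 4
  R → 4
  γ[y; MIN(g)→e](R) → 4
  ρ[f/e](γ[y; MIN(g)→e](R)) → 4
  (γ[c; MAX(f)→e](T) ⋈[c=f] ρ[f/e](γ[y; MIN(g)→e](R))) → 1
E2 row counts bottom-up:
  R → 4
  γ[y; MIN(g)→e](R) → 4
  ρ[f/e](γ[y; MIN(g)→e](R)) → 4
  T → 4
  γ[c; MAX(f)→e](T) → 4
  (ρ[f/e](γ[y; MIN(g)→e](R)) ⋈[f=c] γ[c; MAX(f)→e](T)) → 1
  π[c,e,y,f]((ρ[f/e](γ[y; MIN(g)→e](R)) ⋈[f=c] γ[c; MAX(f)→e](T))) → 1

E1 and E2 produce the same multiset:
c | e | y | f
2 | 8 | s | 2

yes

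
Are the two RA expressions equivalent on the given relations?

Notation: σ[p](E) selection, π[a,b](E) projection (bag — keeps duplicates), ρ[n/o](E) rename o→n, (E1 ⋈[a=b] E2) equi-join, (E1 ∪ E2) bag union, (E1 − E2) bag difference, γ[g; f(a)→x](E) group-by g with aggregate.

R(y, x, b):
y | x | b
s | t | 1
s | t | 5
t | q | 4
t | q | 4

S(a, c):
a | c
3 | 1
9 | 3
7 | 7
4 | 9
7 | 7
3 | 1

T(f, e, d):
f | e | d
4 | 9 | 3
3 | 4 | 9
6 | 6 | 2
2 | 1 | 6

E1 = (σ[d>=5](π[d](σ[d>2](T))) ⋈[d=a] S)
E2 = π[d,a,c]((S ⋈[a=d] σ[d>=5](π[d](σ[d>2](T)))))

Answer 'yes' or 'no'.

E1 subexpression sizes:
  T → 4
  σ[d>2](T) → 3
  π[d](σ[d>2](T)) → 3
  σ[d>=5](π[d](σ[d>2](T))) → 2
  S → 6
  (σ[d>=5](π[d](σ[d>2](T))) ⋈[d=a] S) → 1
E2 subexpression sizes:
  S → 6
  T → 4
  σ[d>2](T) → 3
  π[d](σ[d>2](T)) → 3
  σ[d>=5](π[d](σ[d>2](T))) → 2
  (S ⋈[a=d] σ[d>=5](π[d](σ[d>2](T)))) → 1
  π[d,a,c]((S ⋈[a=d] σ[d>=5](π[d](σ[d>2](T))))) → 1

E1 and E2 produce the same multiset:
d | a | c
9 | 9 | 3

yes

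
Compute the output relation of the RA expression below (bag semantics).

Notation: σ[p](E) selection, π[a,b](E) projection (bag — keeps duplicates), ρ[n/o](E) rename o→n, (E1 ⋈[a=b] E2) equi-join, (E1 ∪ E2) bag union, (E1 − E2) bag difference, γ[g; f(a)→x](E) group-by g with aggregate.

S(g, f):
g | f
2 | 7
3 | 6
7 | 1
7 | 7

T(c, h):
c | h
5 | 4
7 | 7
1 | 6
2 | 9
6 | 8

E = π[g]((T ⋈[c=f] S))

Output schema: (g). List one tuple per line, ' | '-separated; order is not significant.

Stepwise |·|:
  T → 5
  S → 4
  (T ⋈[c=f] S) → 4
  π[g]((T ⋈[c=f] S)) → 4

== RESULT ==
g
2
3
7
7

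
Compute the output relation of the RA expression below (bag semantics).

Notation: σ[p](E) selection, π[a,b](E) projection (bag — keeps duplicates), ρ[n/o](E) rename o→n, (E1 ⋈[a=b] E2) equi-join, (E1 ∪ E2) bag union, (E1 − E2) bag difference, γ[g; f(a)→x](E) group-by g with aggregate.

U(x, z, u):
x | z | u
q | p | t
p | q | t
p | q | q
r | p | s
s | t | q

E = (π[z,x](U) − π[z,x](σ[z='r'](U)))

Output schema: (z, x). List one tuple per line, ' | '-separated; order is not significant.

Stepwise |·|:
  U → 5
  π[z,x](U) → 5
  U → 5
  σ[z='r'](U) → 0
  π[z,x](σ[z='r'](U)) → 0
  (π[z,x](U) − π[z,x](σ[z='r'](U))) → 5

== RESULT ==
z | x
p | q
p | r
q | p
q | p
t | s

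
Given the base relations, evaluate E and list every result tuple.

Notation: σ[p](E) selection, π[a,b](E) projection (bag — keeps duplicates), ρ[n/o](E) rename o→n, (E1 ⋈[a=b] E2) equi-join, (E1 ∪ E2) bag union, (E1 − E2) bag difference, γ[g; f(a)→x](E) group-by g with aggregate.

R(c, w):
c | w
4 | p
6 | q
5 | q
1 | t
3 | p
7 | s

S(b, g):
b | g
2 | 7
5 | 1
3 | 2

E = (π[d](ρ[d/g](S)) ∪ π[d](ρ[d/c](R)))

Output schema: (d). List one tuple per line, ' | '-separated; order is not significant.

Per-node cardinality:
  S → 3
  ρ[d/g](S) → 3
  π[d](ρ[d/g](S)) → 3
  R → 6
  ρ[d/c](R) → 6
  π[d](ρ[d/c](R)) → 6
  (π[d](ρ[d/g](S)) ∪ π[d](ρ[d/c](R))) → 9

== RESULT ==
d
1
1
2
3
4
5
6
7
7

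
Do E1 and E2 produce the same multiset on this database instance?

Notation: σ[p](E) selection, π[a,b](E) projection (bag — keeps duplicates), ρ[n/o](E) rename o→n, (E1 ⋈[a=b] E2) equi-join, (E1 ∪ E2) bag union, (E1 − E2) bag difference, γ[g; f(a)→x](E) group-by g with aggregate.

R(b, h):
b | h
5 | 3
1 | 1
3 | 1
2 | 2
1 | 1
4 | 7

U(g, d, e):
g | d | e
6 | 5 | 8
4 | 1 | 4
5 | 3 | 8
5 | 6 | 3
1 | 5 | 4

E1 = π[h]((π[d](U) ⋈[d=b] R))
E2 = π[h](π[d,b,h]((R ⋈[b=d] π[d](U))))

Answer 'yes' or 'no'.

E1 row counts bottom-up:
  U → 5
  π[d](U) → 5
  R → 6
  (π[d](U) ⋈[d=b] R) → 5
  π[h]((π[d](U) ⋈[d=b] R)) → 5
E2 row counts bottom-up:
  R → 6
  U → 5
  π[d](U) → 5
  (R ⋈[b=d] π[d](U)) → 5
  π[d,b,h]((R ⋈[b=d] π[d](U))) → 5
  π[h](π[d,b,h]((R ⋈[b=d] π[d](U)))) → 5

E1 and E2 produce the same multiset:
h
1
1
1
3
3

yes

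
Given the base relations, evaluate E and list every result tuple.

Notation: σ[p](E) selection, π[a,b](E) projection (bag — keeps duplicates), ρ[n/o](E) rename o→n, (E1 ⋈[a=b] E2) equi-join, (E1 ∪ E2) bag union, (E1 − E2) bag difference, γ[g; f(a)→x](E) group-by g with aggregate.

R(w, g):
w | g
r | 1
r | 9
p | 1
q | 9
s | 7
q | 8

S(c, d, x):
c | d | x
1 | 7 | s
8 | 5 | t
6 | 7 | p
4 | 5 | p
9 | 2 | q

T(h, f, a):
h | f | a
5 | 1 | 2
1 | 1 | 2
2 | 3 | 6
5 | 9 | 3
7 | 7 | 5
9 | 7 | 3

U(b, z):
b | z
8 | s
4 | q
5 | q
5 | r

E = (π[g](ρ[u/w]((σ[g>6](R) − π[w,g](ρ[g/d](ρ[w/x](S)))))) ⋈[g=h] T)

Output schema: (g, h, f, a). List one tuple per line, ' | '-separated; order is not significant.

Row counts bottom-up:
  R → 6
  σ[g>6](R) → 4
  S → 5
  ρ[w/x](S) → 5
  ρ[g/d](ρ[w/x](S)) → 5
  π[w,g](ρ[g/d](ρ[w/x](S))) → 5
  (σ[g>6](R) − π[w,g](ρ[g/d](ρ[w/x](S)))) → 3
  ρ[u/w]((σ[g>6](R) − π[w,g](ρ[g/d](ρ[w/x](S))))) → 3
  π[g](ρ[u/w]((σ[g>6](R) − π[w,g](ρ[g/d](ρ[w/x](S)))))) → 3
  T → 6
  (π[g](ρ[u/w]((σ[g>6](R) − π[w,g](ρ[g/d](ρ[w/x](S)))))) ⋈[g=h] T) → 2

== RESULT ==
g | h | f | a
9 | 9 | 7 | 3
9 | 9 | 7 | 3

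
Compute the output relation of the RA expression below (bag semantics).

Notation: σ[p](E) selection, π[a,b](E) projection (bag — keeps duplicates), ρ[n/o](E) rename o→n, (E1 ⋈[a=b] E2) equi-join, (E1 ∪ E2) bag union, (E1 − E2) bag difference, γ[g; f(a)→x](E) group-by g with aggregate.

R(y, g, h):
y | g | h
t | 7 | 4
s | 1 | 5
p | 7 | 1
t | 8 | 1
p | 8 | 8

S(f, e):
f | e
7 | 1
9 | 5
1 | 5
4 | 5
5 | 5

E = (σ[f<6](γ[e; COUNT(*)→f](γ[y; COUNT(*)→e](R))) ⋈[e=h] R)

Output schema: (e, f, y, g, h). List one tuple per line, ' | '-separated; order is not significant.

Stepwise |·|:
  R → 5
  γ[y; COUNT(*)→e](R) → 3
  γ[e; COUNT(*)→f](γ[y; COUNT(*)→e](R)) → 2
  σ[f<6](γ[e; COUNT(*)→f](γ[y; COUNT(*)→e](R))) → 2
  R → 5
  (σ[f<6](γ[e; COUNT(*)→f](γ[y; COUNT(*)→e](R))) ⋈[e=h] R) → 2

== RESULT ==
e | f | y | g | h
1 | 1 | p | 7 | 1
1 | 1 | t | 8 | 1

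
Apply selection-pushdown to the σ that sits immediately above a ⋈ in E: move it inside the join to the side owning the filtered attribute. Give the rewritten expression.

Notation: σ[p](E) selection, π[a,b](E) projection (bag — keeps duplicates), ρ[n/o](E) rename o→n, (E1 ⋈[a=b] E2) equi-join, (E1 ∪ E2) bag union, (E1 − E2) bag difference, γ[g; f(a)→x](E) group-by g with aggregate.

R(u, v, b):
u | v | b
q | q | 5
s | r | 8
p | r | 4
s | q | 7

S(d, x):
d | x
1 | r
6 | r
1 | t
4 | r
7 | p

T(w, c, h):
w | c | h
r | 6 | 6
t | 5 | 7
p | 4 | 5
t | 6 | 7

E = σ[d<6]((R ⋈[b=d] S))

σ filters on d, owned by the right side.
E' = (R ⋈[b=d] σ[d<6](S))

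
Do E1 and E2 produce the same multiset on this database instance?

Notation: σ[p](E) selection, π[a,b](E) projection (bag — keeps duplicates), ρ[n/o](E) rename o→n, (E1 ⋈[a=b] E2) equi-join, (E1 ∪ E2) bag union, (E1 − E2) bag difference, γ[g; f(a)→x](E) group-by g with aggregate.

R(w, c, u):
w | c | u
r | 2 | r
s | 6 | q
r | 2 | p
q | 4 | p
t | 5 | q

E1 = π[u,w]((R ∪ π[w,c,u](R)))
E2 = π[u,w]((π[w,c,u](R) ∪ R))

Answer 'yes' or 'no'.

E1 row counts bottom-up:
  R → 5
  R → 5
  π[w,c,u](R) → 5
  (R ∪ π[w,c,u](R)) → 10
  π[u,w]((R ∪ π[w,c,u](R))) → 10
E2 row counts bottom-up:
  R → 5
  π[w,c,u](R) → 5
  R → 5
  (π[w,c,u](R) ∪ R) → 10
  π[u,w]((π[w,c,u](R) ∪ R)) → 10

E1 and E2 produce the same multiset:
u | w
p | q
p | q
p | r
p | r
q | s
q | s
q | t
q | t
r | r
r | r

yes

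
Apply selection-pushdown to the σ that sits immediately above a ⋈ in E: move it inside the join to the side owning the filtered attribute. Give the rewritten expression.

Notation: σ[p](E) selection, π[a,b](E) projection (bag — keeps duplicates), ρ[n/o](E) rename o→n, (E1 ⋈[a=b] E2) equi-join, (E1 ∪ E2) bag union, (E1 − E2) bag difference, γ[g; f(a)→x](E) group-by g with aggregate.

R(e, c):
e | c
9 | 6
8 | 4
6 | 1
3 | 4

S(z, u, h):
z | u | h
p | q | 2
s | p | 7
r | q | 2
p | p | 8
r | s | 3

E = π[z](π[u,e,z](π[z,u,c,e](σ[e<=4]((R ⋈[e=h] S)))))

σ filters on e, owned by the left side.
E' = π[z](π[u,e,z](π[z,u,c,e]((σ[e<=4](R) ⋈[e=h] S))))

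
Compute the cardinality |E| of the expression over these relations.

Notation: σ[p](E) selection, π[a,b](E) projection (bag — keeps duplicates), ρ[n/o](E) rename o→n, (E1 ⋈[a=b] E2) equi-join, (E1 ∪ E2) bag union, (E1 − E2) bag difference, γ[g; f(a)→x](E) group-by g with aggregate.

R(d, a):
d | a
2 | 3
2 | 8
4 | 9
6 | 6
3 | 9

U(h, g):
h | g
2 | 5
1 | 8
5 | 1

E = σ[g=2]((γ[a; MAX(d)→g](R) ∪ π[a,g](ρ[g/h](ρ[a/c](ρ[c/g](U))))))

Subexpression sizes:
  R → 5
  γ[a; MAX(d)→g](R) → 4
  U → 3
  ρ[c/g](U) → 3
  ρ[a/c](ρ[c/g](U)) → 3
  ρ[g/h](ρ[a/c](ρ[c/g](U))) → 3
  π[a,g](ρ[g/h](ρ[a/c](ρ[c/g](U)))) → 3
  (γ[a; MAX(d)→g](R) ∪ π[a,g](ρ[g/h](ρ[a/c](ρ[c/g](U))))) → 7
  σ[g=2]((γ[a; MAX(d)→g](R) ∪ π[a,g](ρ[g/h](ρ[a/c](ρ[c/g](U)))))) → 3

|E| = 3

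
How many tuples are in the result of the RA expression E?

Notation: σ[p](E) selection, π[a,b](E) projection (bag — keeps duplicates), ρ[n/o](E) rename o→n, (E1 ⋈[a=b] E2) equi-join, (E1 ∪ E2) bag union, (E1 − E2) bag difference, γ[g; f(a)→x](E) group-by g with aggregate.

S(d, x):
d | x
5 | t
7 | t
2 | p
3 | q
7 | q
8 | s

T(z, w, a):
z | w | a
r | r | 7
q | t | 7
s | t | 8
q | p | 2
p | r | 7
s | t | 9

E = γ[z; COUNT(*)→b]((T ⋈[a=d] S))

Per-node cardinality:
  T → 6
  S → 6
  (T ⋈[a=d] S) → 8
  γ[z; COUNT(*)→b]((T ⋈[a=d] S)) → 4

|E| = 4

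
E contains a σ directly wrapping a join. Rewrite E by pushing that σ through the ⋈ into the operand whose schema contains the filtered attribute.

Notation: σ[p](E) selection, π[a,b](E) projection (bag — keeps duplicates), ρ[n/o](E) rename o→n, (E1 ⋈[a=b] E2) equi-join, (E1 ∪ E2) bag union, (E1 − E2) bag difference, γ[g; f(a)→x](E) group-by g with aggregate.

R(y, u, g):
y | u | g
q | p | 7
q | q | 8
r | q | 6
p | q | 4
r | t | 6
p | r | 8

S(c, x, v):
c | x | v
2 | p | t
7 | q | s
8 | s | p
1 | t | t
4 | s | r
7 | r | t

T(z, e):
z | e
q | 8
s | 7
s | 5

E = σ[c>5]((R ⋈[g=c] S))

σ filters on c, owned by the right side.
E' = (R ⋈[g=c] σ[c>5](S))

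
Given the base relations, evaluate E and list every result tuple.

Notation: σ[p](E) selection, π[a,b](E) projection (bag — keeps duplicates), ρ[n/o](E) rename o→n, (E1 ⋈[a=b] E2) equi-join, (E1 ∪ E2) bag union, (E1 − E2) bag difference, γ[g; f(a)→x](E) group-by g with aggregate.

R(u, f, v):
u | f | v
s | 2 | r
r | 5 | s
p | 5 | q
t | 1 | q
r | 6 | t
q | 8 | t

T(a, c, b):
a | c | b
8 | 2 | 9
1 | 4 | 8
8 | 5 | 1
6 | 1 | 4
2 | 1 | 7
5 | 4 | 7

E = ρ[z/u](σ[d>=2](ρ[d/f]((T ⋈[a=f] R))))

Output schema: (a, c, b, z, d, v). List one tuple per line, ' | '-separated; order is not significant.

Per-node cardinality:
  T → 6
  R → 6
  (T ⋈[a=f] R) → 7
  ρ[d/f]((T ⋈[a=f] R)) → 7
  σ[d>=2](ρ[d/f]((T ⋈[a=f] R))) → 6
  ρ[z/u](σ[d>=2](ρ[d/f]((T ⋈[a=f] R)))) → 6

== RESULT ==
a | c | b | z | d | v
2 | 1 | 7 | s | 2 | r
5 | 4 | 7 | p | 5 | q
5 | 4 | 7 | r | 5 | s
6 | 1 | 4 | r | 6 | t
8 | 2 | 9 | q | 8 | t
8 | 5 | 1 | q | 8 | t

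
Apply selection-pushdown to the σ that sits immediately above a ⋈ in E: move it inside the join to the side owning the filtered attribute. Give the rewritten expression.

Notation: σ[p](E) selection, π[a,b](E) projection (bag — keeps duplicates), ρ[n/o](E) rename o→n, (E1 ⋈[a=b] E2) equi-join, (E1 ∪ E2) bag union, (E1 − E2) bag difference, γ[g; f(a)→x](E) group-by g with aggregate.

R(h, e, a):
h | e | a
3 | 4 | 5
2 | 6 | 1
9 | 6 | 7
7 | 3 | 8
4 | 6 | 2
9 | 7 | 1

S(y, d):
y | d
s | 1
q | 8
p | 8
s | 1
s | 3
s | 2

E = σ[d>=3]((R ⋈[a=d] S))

σ filters on d, owned by the right side.
E' = (R ⋈[a=d] σ[d>=3](S))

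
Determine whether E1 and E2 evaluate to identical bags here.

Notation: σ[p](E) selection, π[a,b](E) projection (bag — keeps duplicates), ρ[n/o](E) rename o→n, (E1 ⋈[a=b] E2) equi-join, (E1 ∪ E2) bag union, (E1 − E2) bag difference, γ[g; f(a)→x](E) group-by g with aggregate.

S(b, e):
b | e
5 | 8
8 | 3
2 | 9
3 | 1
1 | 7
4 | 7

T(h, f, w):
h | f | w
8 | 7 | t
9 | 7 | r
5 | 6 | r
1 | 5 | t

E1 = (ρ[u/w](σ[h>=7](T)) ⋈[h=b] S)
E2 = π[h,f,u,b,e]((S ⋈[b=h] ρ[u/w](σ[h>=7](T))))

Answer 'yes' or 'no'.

E1 stepwise |·|:
  T → 4
  σ[h>=7](T) → 2
  ρ[u/w](σ[h>=7](T)) → 2
  S → 6
  (ρ[u/w](σ[h>=7](T)) ⋈[h=b] S) → 1
E2 stepwise |·|:
  S → 6
  T → 4
  σ[h>=7](T) → 2
  ρ[u/w](σ[h>=7](T)) → 2
  (S ⋈[b=h] ρ[u/w](σ[h>=7](T))) → 1
  π[h,f,u,b,e]((S ⋈[b=h] ρ[u/w](σ[h>=7](T)))) → 1

E1 and E2 produce the same multiset:
h | f | u | b | e
8 | 7 | t | 8 | 3

yes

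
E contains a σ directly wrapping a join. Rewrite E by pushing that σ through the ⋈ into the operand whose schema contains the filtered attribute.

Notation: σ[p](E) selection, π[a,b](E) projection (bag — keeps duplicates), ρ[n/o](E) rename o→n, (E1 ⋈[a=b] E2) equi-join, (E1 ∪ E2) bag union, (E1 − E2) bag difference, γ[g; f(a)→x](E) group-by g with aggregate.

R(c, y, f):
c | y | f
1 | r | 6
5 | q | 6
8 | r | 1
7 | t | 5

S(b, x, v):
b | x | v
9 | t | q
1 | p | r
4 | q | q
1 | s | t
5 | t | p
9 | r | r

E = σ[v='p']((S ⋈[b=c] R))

σ filters on v, owned by the left side.
E' = (σ[v='p'](S) ⋈[b=c] R)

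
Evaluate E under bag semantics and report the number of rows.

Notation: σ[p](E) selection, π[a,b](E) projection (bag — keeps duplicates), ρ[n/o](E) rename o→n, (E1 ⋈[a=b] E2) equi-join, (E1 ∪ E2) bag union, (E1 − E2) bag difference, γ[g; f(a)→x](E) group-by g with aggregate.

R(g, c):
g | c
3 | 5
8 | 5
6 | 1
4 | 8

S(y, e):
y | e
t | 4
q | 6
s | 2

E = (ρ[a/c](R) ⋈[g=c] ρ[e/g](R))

Row counts bottom-up:
  R → 4
  ρ[a/c](R) → 4
  R → 4
  ρ[e/g](R) → 4
  (ρ[a/c](R) ⋈[g=c] ρ[e/g](R)) → 1

|E| = 1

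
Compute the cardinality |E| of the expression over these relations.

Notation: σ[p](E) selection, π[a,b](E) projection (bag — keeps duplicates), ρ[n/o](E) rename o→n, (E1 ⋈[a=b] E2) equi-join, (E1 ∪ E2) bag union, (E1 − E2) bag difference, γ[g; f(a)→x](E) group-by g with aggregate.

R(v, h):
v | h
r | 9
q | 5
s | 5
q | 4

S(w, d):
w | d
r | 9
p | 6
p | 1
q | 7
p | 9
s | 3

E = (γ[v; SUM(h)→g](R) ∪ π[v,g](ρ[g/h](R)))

Per-node cardinality:
  R → 4
  γ[v; SUM(h)→g](R) → 3
  R → 4
  ρ[g/h](R) → 4
  π[v,g](ρ[g/h](R)) → 4
  (γ[v; SUM(h)→g](R) ∪ π[v,g](ρ[g/h](R))) → 7

|E| = 7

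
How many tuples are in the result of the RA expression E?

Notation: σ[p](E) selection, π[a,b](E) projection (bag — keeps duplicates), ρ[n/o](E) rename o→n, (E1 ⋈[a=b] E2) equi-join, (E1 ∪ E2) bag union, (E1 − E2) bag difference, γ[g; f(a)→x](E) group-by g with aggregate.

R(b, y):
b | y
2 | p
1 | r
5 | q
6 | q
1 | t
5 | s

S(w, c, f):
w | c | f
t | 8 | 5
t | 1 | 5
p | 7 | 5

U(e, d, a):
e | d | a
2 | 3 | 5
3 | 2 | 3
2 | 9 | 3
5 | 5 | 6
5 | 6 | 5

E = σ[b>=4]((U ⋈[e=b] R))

Row counts bottom-up:
  U → 5
  R → 6
  (U ⋈[e=b] R) → 6
  σ[b>=4]((U ⋈[e=b] R)) → 4

|E| = 4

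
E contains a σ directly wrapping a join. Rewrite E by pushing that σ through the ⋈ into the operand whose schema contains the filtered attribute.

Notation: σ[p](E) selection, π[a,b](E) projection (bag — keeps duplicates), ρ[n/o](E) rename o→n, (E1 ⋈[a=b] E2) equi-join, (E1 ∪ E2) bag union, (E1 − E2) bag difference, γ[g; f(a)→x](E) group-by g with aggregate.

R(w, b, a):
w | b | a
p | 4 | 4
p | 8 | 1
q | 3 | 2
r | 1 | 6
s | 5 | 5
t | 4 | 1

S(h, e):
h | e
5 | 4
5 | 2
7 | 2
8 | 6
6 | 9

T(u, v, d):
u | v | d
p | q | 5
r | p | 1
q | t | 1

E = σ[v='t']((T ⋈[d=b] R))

σ filters on v, owned by the left side.
E' = (σ[v='t'](T) ⋈[d=b] R)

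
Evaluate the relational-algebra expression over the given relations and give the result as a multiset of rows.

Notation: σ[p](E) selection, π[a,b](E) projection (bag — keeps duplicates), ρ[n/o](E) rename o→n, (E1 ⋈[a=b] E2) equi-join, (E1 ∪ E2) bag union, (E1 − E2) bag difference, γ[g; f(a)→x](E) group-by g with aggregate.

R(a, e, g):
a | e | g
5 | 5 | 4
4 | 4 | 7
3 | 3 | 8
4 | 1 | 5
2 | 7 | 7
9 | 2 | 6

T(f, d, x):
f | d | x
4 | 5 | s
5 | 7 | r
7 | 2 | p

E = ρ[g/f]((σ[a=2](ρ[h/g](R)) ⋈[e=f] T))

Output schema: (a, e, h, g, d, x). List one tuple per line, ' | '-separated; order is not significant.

Per-node cardinality:
  R → 6
  ρ[h/g](R) → 6
  σ[a=2](ρ[h/g](R)) → 1
  T → 3
  (σ[a=2](ρ[h/g](R)) ⋈[e=f] T) → 1
  ρ[g/f]((σ[a=2](ρ[h/g](R)) ⋈[e=f] T)) → 1

== RESULT ==
a | e | h | g | d | x
2 | 7 | 7 | 7 | 2 | p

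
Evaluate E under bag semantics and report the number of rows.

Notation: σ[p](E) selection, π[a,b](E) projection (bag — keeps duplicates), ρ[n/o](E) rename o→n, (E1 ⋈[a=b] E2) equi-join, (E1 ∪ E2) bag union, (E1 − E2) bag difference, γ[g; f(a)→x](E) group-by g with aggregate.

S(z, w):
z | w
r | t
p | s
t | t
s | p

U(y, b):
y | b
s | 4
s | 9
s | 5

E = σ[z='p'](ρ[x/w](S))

Subexpression sizes:
  S → 4
  ρ[x/w](S) → 4
  σ[z='p'](ρ[x/w](S)) → 1

|E| = 1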